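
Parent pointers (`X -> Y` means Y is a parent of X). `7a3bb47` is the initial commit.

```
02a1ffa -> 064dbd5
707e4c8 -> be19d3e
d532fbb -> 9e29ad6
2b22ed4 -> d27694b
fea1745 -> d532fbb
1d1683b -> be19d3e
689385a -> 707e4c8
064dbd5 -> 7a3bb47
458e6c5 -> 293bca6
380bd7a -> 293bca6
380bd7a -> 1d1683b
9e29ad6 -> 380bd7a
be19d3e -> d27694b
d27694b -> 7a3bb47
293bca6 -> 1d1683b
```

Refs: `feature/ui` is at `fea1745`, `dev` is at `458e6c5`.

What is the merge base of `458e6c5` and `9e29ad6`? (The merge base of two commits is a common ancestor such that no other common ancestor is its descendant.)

Ancestors of 458e6c5: {1d1683b, 293bca6, 458e6c5, 7a3bb47, be19d3e, d27694b}.
Ancestors of 9e29ad6: {1d1683b, 293bca6, 380bd7a, 7a3bb47, 9e29ad6, be19d3e, d27694b}.
Common ancestors: {1d1683b, 293bca6, 7a3bb47, be19d3e, d27694b}.
Among these, 293bca6 is not an ancestor of any other common ancestor — it is the merge base.

293bca6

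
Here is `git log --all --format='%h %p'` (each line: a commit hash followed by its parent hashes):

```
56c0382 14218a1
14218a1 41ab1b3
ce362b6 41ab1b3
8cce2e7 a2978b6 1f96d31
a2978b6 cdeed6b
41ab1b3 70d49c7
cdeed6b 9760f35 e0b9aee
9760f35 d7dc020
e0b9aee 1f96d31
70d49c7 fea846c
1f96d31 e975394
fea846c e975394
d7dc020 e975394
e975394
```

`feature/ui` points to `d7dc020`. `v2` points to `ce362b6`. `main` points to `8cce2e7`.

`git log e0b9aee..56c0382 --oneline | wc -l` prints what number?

5

Reachable from 56c0382: {14218a1, 41ab1b3, 56c0382, 70d49c7, e975394, fea846c}.
Reachable from e0b9aee: {1f96d31, e0b9aee, e975394}.
In 56c0382's history but not e0b9aee's: {14218a1, 41ab1b3, 56c0382, 70d49c7, fea846c} — 5 commits.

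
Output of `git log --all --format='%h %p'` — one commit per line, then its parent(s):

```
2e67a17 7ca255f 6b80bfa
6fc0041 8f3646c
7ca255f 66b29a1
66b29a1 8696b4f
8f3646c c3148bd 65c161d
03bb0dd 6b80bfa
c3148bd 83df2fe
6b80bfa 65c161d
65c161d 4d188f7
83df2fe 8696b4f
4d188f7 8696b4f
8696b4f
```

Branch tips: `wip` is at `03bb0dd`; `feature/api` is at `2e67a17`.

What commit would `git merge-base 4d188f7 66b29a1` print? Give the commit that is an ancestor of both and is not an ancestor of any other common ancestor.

8696b4f

Ancestors of 4d188f7: {4d188f7, 8696b4f}.
Ancestors of 66b29a1: {66b29a1, 8696b4f}.
Common ancestors: {8696b4f}.
The only common ancestor is 8696b4f, so it is the merge base.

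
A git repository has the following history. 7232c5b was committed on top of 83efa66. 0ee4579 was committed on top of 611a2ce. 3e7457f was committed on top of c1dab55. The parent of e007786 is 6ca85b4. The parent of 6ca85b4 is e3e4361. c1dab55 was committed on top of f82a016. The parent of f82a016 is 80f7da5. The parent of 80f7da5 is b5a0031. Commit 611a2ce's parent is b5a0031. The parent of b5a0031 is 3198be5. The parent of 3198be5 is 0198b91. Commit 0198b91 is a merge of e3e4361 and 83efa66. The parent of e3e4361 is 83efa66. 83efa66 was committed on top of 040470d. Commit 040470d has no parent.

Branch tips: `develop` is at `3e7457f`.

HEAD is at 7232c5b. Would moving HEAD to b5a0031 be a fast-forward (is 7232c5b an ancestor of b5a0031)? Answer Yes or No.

No

A fast-forward from 7232c5b to b5a0031 is possible iff 7232c5b is an ancestor of b5a0031.
Ancestors of b5a0031: {0198b91, 040470d, 3198be5, 83efa66, b5a0031, e3e4361}.
7232c5b is not among them, so fast-forward is not possible.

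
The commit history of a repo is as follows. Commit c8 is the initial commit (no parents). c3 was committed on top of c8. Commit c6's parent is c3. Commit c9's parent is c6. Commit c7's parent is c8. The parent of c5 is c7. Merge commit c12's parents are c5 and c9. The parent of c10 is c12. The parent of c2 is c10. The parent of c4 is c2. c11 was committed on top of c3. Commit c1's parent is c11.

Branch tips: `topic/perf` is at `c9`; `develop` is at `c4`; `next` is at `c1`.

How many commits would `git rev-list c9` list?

4

Walking parent pointers from c9: reachable set = {c3, c6, c8, c9}.
That is 4 commits.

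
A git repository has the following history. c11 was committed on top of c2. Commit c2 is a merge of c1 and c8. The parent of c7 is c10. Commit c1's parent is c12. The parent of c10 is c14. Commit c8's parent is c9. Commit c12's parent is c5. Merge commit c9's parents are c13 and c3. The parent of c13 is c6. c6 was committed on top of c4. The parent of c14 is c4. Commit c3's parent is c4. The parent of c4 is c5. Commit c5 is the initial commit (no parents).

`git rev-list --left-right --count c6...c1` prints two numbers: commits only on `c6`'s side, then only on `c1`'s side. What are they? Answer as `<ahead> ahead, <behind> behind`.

2 ahead, 2 behind

Reachable from c6: {c4, c5, c6}.
Reachable from c1: {c1, c12, c5}.
Only in c6's history (ahead): {c4, c6} — 2.
Only in c1's history (behind): {c1, c12} — 2.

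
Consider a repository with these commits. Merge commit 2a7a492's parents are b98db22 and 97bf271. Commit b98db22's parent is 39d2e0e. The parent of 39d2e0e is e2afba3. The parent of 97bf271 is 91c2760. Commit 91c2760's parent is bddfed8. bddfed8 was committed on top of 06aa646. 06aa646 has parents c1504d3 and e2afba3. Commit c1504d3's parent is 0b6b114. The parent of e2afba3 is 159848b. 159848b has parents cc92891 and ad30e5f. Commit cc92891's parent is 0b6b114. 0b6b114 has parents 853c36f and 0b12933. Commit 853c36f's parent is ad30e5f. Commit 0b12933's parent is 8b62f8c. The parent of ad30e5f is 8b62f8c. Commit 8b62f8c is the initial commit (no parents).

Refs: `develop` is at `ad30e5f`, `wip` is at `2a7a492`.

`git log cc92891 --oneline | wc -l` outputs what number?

6

Walking parent pointers from cc92891: reachable set = {0b12933, 0b6b114, 853c36f, 8b62f8c, ad30e5f, cc92891}.
That is 6 commits.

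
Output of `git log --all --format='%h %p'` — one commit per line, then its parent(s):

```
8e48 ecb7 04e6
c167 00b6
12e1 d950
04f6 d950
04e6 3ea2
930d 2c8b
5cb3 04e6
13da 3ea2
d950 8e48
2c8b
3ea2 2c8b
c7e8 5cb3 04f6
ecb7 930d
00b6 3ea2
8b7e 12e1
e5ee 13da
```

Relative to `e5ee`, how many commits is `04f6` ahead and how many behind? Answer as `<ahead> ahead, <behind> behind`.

6 ahead, 2 behind

Reachable from 04f6: {04e6, 04f6, 2c8b, 3ea2, 8e48, 930d, d950, ecb7}.
Reachable from e5ee: {13da, 2c8b, 3ea2, e5ee}.
Only in 04f6's history (ahead): {04e6, 04f6, 8e48, 930d, d950, ecb7} — 6.
Only in e5ee's history (behind): {13da, e5ee} — 2.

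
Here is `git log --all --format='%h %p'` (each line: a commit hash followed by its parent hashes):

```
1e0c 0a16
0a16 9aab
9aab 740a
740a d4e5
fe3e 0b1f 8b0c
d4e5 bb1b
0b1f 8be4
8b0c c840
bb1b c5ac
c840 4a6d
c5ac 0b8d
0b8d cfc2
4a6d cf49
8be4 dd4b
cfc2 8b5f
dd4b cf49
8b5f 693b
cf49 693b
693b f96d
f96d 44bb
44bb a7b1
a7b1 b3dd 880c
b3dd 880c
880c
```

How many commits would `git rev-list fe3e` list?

14

Walking parent pointers from fe3e: reachable set = {0b1f, 44bb, 4a6d, 693b, 880c, 8b0c, 8be4, a7b1, b3dd, c840, cf49, dd4b, f96d, fe3e}.
That is 14 commits.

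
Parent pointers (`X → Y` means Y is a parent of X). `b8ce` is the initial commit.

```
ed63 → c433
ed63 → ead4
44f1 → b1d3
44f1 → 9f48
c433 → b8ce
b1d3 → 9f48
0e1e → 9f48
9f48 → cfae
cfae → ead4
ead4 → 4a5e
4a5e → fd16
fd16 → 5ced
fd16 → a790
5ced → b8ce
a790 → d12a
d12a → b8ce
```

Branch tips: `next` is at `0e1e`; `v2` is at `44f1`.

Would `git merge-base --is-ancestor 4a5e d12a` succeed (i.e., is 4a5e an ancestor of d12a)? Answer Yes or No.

Ancestors of d12a: {b8ce, d12a}.
4a5e is not in that set, so it is not an ancestor of d12a.

No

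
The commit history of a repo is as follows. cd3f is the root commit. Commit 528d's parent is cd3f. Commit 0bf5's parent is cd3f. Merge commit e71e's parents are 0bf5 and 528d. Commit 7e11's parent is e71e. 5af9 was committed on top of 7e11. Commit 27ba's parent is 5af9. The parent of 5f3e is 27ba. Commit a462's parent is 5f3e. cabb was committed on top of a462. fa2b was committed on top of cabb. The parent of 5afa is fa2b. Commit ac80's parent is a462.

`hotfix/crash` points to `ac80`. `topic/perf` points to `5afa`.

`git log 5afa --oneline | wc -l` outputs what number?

Walking parent pointers from 5afa: reachable set = {0bf5, 27ba, 528d, 5af9, 5afa, 5f3e, 7e11, a462, cabb, cd3f, e71e, fa2b}.
That is 12 commits.

12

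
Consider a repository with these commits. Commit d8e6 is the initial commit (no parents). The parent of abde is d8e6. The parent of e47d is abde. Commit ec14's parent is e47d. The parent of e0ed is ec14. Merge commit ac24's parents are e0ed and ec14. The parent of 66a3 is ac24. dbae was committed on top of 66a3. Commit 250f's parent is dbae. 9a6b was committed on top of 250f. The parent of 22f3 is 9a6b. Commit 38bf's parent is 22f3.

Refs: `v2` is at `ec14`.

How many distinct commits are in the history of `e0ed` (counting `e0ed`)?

5

Walking parent pointers from e0ed: reachable set = {abde, d8e6, e0ed, e47d, ec14}.
That is 5 commits.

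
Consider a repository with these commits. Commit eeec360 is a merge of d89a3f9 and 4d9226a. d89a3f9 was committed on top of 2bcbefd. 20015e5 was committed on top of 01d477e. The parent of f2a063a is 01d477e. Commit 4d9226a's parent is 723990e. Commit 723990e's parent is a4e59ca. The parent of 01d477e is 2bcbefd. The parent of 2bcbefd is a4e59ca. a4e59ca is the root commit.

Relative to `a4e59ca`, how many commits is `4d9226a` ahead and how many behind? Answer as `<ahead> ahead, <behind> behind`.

2 ahead, 0 behind

Reachable from 4d9226a: {4d9226a, 723990e, a4e59ca}.
Reachable from a4e59ca: {a4e59ca}.
Only in 4d9226a's history (ahead): {4d9226a, 723990e} — 2.
Only in a4e59ca's history (behind): {} — 0.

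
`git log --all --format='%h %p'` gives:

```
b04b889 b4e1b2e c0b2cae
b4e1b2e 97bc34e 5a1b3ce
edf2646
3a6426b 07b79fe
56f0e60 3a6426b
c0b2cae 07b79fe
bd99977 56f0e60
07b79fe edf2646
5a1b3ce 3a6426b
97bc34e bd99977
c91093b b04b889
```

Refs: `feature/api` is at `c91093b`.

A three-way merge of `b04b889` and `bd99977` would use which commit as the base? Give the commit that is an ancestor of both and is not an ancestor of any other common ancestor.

bd99977

Ancestors of b04b889: {07b79fe, 3a6426b, 56f0e60, 5a1b3ce, 97bc34e, b04b889, b4e1b2e, bd99977, c0b2cae, edf2646}.
Ancestors of bd99977: {07b79fe, 3a6426b, 56f0e60, bd99977, edf2646}.
Common ancestors: {07b79fe, 3a6426b, 56f0e60, bd99977, edf2646}.
Among these, bd99977 is not an ancestor of any other common ancestor — it is the merge base.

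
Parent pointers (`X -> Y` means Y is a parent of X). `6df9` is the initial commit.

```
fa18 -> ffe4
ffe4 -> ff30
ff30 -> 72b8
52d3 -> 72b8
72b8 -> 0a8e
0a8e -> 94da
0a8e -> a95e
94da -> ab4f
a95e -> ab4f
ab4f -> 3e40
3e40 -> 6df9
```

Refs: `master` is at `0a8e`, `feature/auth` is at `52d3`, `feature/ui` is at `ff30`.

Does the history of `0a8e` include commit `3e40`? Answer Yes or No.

Ancestors of 0a8e (commits reachable by following parents): {0a8e, 3e40, 6df9, 94da, a95e, ab4f}.
3e40 is in that set, so it is an ancestor of 0a8e.

Yes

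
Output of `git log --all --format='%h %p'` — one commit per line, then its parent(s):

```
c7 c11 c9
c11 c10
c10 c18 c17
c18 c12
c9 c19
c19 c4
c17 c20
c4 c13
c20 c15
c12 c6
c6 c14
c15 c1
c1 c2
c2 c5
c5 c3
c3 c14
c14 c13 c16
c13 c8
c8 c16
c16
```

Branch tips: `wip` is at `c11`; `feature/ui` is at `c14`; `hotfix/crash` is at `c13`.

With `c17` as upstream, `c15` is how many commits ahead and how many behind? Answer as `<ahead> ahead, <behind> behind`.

Reachable from c15: {c1, c13, c14, c15, c16, c2, c3, c5, c8}.
Reachable from c17: {c1, c13, c14, c15, c16, c17, c2, c20, c3, c5, c8}.
Only in c15's history (ahead): {} — 0.
Only in c17's history (behind): {c17, c20} — 2.

0 ahead, 2 behind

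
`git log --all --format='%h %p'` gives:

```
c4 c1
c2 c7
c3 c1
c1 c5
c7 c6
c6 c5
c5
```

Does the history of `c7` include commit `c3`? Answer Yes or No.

No

Ancestors of c7: {c5, c6, c7}.
c3 is not in that set, so it is not an ancestor of c7.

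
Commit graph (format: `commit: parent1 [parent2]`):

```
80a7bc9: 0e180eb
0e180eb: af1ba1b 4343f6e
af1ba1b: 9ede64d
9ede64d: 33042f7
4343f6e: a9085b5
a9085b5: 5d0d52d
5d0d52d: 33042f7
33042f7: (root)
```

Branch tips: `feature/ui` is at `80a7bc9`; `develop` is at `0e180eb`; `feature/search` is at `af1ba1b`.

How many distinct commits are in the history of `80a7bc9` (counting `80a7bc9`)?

Walking parent pointers from 80a7bc9: reachable set = {0e180eb, 33042f7, 4343f6e, 5d0d52d, 80a7bc9, 9ede64d, a9085b5, af1ba1b}.
That is 8 commits.

8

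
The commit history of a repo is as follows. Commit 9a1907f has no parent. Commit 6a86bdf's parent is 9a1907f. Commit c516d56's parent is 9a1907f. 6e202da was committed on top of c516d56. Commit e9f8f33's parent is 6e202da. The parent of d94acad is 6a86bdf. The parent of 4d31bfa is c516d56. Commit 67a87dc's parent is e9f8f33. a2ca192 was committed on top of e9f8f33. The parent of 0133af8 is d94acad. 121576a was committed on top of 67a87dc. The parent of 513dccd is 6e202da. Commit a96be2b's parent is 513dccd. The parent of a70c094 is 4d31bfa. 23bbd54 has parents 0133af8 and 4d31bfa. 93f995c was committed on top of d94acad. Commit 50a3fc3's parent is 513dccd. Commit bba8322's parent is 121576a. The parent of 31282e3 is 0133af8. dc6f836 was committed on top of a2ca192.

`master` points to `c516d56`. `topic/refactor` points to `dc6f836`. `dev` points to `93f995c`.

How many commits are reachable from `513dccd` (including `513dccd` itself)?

Walking parent pointers from 513dccd: reachable set = {513dccd, 6e202da, 9a1907f, c516d56}.
That is 4 commits.

4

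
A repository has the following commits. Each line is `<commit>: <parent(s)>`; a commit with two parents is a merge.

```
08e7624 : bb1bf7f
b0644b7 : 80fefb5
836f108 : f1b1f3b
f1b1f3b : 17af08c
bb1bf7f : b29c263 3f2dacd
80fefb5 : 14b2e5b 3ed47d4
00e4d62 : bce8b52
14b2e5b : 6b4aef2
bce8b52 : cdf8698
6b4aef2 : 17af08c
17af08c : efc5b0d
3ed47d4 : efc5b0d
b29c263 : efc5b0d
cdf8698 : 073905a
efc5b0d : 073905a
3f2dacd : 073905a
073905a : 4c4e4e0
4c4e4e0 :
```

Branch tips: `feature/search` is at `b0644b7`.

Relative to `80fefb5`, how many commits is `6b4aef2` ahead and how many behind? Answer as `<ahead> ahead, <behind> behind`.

Reachable from 6b4aef2: {073905a, 17af08c, 4c4e4e0, 6b4aef2, efc5b0d}.
Reachable from 80fefb5: {073905a, 14b2e5b, 17af08c, 3ed47d4, 4c4e4e0, 6b4aef2, 80fefb5, efc5b0d}.
Only in 6b4aef2's history (ahead): {} — 0.
Only in 80fefb5's history (behind): {14b2e5b, 3ed47d4, 80fefb5} — 3.

0 ahead, 3 behind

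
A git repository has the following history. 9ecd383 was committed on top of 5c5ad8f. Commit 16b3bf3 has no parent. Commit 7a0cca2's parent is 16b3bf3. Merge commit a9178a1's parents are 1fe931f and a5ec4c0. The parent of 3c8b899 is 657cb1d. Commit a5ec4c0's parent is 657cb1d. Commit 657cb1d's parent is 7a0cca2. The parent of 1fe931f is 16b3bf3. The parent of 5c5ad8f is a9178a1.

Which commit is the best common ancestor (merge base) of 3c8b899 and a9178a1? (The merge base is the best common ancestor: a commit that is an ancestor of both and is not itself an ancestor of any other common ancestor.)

Ancestors of 3c8b899: {16b3bf3, 3c8b899, 657cb1d, 7a0cca2}.
Ancestors of a9178a1: {16b3bf3, 1fe931f, 657cb1d, 7a0cca2, a5ec4c0, a9178a1}.
Common ancestors: {16b3bf3, 657cb1d, 7a0cca2}.
Among these, 657cb1d is not an ancestor of any other common ancestor — it is the merge base.

657cb1d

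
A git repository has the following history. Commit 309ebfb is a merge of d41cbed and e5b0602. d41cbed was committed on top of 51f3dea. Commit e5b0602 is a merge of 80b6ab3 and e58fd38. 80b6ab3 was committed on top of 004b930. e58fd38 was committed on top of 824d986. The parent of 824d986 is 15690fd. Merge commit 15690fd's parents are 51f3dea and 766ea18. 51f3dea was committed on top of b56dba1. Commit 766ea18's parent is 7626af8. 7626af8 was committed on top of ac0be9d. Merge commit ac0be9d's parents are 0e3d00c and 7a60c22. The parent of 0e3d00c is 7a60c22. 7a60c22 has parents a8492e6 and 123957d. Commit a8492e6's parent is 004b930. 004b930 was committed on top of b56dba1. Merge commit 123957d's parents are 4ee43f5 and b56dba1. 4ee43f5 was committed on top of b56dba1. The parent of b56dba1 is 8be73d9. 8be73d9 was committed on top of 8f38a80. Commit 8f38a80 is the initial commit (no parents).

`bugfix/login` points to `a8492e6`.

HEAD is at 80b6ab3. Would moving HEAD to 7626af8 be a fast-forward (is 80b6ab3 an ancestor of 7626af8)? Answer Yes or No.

A fast-forward from 80b6ab3 to 7626af8 is possible iff 80b6ab3 is an ancestor of 7626af8.
Ancestors of 7626af8: {004b930, 0e3d00c, 123957d, 4ee43f5, 7626af8, 7a60c22, 8be73d9, 8f38a80, a8492e6, ac0be9d, b56dba1}.
80b6ab3 is not among them, so fast-forward is not possible.

No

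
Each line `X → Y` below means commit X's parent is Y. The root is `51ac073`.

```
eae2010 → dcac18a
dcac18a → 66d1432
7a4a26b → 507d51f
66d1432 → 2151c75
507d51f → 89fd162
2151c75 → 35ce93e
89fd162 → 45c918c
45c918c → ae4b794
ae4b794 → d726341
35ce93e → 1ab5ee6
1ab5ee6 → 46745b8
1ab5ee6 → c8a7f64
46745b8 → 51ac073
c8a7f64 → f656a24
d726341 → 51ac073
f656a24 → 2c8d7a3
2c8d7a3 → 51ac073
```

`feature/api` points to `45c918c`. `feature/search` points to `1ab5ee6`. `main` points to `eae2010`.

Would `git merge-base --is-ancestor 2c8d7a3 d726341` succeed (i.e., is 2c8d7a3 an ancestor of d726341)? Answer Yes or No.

No

Ancestors of d726341: {51ac073, d726341}.
2c8d7a3 is not in that set, so it is not an ancestor of d726341.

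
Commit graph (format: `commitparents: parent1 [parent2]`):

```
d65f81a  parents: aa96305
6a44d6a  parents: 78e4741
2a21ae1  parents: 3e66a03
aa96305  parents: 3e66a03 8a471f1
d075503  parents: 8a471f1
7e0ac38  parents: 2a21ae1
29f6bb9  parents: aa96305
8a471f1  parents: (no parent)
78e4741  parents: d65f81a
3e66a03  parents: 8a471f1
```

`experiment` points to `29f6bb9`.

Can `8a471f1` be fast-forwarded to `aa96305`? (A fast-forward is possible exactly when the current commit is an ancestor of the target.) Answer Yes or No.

A fast-forward from 8a471f1 to aa96305 is possible iff 8a471f1 is an ancestor of aa96305.
Ancestors of aa96305: {3e66a03, 8a471f1, aa96305}.
8a471f1 is among them, so fast-forward is possible.

Yes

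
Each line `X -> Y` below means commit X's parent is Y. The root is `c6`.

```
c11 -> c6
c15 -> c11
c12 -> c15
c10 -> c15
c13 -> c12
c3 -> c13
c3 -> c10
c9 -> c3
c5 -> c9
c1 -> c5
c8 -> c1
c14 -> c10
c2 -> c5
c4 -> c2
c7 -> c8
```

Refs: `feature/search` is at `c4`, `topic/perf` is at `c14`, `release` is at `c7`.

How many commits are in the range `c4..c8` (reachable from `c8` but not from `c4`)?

Reachable from c8: {c1, c10, c11, c12, c13, c15, c3, c5, c6, c8, c9}.
Reachable from c4: {c10, c11, c12, c13, c15, c2, c3, c4, c5, c6, c9}.
In c8's history but not c4's: {c1, c8} — 2 commits.

2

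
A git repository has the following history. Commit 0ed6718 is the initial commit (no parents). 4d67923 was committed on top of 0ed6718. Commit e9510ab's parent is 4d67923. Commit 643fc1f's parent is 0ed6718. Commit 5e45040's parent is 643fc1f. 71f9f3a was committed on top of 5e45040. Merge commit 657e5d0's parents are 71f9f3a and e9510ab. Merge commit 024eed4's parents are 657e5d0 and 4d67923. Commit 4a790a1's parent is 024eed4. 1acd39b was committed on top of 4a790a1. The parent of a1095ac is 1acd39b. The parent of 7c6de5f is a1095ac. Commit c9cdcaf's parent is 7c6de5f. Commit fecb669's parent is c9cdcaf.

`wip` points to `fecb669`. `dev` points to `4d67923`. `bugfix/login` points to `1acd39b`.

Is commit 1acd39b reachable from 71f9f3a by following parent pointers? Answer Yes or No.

No

Ancestors of 71f9f3a: {0ed6718, 5e45040, 643fc1f, 71f9f3a}.
1acd39b is not in that set, so it is not an ancestor of 71f9f3a.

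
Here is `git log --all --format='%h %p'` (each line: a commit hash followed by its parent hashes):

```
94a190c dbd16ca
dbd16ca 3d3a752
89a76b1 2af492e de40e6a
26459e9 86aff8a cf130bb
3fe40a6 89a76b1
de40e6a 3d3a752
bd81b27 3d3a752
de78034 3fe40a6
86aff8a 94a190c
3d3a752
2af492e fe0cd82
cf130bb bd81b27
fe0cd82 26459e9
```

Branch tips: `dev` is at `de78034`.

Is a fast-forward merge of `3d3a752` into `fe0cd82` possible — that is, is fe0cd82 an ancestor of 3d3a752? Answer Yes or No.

No

A fast-forward from fe0cd82 to 3d3a752 is possible iff fe0cd82 is an ancestor of 3d3a752.
Ancestors of 3d3a752: {3d3a752}.
fe0cd82 is not among them, so fast-forward is not possible.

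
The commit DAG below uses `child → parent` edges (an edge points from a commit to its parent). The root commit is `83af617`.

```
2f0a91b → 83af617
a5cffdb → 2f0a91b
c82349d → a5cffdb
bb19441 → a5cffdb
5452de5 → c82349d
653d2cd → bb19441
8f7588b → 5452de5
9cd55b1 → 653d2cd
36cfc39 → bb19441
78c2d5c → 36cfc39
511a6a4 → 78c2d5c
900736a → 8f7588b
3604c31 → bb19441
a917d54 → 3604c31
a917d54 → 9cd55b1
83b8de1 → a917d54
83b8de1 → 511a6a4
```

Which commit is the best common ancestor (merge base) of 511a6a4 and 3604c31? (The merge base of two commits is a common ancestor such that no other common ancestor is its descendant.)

Ancestors of 511a6a4: {2f0a91b, 36cfc39, 511a6a4, 78c2d5c, 83af617, a5cffdb, bb19441}.
Ancestors of 3604c31: {2f0a91b, 3604c31, 83af617, a5cffdb, bb19441}.
Common ancestors: {2f0a91b, 83af617, a5cffdb, bb19441}.
Among these, bb19441 is not an ancestor of any other common ancestor — it is the merge base.

bb19441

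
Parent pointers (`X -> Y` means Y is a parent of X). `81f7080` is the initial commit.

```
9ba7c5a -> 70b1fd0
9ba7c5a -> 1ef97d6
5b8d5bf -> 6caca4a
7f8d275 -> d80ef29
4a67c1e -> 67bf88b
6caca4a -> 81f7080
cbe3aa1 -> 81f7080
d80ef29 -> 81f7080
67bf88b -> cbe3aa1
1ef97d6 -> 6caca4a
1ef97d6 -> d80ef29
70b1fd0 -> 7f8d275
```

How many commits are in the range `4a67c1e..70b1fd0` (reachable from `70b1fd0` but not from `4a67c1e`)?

3

Reachable from 70b1fd0: {70b1fd0, 7f8d275, 81f7080, d80ef29}.
Reachable from 4a67c1e: {4a67c1e, 67bf88b, 81f7080, cbe3aa1}.
In 70b1fd0's history but not 4a67c1e's: {70b1fd0, 7f8d275, d80ef29} — 3 commits.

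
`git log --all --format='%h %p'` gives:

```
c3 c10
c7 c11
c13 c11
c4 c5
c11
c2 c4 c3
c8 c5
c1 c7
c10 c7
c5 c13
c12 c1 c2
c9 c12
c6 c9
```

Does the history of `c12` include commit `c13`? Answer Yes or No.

Yes

Ancestors of c12 (commits reachable by following parents): {c1, c10, c11, c12, c13, c2, c3, c4, c5, c7}.
c13 is in that set, so it is an ancestor of c12.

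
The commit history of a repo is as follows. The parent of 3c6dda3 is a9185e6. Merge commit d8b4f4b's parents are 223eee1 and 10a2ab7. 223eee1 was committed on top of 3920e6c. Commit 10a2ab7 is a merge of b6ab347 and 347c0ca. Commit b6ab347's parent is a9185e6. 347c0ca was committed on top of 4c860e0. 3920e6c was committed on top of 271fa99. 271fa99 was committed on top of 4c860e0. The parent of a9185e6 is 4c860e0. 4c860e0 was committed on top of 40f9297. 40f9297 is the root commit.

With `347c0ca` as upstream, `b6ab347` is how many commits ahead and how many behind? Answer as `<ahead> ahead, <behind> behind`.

2 ahead, 1 behind

Reachable from b6ab347: {40f9297, 4c860e0, a9185e6, b6ab347}.
Reachable from 347c0ca: {347c0ca, 40f9297, 4c860e0}.
Only in b6ab347's history (ahead): {a9185e6, b6ab347} — 2.
Only in 347c0ca's history (behind): {347c0ca} — 1.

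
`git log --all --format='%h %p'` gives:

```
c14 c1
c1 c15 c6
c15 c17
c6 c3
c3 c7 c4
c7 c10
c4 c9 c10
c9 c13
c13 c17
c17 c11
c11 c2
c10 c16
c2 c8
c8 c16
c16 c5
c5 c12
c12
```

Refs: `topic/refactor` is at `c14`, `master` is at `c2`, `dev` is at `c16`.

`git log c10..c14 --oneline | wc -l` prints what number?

Reachable from c14: {c1, c10, c11, c12, c13, c14, c15, c16, c17, c2, c3, c4, c5, c6, c7, c8, c9}.
Reachable from c10: {c10, c12, c16, c5}.
In c14's history but not c10's: {c1, c11, c13, c14, c15, c17, c2, c3, c4, c6, c7, c8, c9} — 13 commits.

13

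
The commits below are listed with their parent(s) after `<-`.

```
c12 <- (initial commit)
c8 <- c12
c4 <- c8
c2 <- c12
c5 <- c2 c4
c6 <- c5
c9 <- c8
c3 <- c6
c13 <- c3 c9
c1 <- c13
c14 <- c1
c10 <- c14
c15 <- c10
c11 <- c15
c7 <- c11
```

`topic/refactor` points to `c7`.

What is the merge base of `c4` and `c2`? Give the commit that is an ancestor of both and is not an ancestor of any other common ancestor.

c12

Ancestors of c4: {c12, c4, c8}.
Ancestors of c2: {c12, c2}.
Common ancestors: {c12}.
The only common ancestor is c12, so it is the merge base.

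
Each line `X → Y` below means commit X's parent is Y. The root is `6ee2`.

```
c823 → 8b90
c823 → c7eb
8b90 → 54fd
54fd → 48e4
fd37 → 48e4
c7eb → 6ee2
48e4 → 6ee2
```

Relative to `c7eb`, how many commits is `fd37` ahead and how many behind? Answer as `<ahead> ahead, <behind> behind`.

2 ahead, 1 behind

Reachable from fd37: {48e4, 6ee2, fd37}.
Reachable from c7eb: {6ee2, c7eb}.
Only in fd37's history (ahead): {48e4, fd37} — 2.
Only in c7eb's history (behind): {c7eb} — 1.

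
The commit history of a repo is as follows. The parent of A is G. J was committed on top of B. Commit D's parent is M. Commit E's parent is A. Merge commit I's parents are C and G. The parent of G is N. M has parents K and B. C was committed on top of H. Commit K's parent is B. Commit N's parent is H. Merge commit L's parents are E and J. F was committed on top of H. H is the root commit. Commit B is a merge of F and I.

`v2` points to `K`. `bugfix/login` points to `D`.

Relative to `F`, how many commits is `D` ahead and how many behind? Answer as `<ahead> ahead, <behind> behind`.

Reachable from D: {B, C, D, F, G, H, I, K, M, N}.
Reachable from F: {F, H}.
Only in D's history (ahead): {B, C, D, G, I, K, M, N} — 8.
Only in F's history (behind): {} — 0.

8 ahead, 0 behind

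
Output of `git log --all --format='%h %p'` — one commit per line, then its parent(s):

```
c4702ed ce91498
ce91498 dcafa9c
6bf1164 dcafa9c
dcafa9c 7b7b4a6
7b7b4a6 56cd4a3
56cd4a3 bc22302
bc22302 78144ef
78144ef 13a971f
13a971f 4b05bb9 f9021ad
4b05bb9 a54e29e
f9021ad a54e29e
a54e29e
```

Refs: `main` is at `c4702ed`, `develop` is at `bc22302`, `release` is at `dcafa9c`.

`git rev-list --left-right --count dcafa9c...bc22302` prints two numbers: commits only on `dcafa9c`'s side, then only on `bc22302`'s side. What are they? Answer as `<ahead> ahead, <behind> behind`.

Reachable from dcafa9c: {13a971f, 4b05bb9, 56cd4a3, 78144ef, 7b7b4a6, a54e29e, bc22302, dcafa9c, f9021ad}.
Reachable from bc22302: {13a971f, 4b05bb9, 78144ef, a54e29e, bc22302, f9021ad}.
Only in dcafa9c's history (ahead): {56cd4a3, 7b7b4a6, dcafa9c} — 3.
Only in bc22302's history (behind): {} — 0.

3 ahead, 0 behind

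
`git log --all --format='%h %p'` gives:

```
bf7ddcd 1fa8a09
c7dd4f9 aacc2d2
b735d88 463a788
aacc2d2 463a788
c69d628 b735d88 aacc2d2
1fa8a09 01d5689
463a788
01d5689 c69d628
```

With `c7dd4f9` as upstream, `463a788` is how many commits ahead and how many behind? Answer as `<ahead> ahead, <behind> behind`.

Reachable from 463a788: {463a788}.
Reachable from c7dd4f9: {463a788, aacc2d2, c7dd4f9}.
Only in 463a788's history (ahead): {} — 0.
Only in c7dd4f9's history (behind): {aacc2d2, c7dd4f9} — 2.

0 ahead, 2 behind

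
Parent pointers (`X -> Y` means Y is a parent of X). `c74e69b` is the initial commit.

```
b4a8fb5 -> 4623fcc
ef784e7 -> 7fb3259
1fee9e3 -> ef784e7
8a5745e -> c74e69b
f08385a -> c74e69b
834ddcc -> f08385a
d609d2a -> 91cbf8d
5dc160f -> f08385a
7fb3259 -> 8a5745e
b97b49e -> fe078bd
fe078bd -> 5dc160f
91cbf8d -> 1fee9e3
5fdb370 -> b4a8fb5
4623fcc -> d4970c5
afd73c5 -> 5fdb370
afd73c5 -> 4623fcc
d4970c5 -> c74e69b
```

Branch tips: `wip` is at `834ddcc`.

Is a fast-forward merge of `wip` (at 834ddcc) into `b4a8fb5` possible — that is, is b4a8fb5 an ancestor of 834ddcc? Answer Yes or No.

A fast-forward from b4a8fb5 to 834ddcc is possible iff b4a8fb5 is an ancestor of 834ddcc.
Ancestors of 834ddcc: {834ddcc, c74e69b, f08385a}.
b4a8fb5 is not among them, so fast-forward is not possible.

No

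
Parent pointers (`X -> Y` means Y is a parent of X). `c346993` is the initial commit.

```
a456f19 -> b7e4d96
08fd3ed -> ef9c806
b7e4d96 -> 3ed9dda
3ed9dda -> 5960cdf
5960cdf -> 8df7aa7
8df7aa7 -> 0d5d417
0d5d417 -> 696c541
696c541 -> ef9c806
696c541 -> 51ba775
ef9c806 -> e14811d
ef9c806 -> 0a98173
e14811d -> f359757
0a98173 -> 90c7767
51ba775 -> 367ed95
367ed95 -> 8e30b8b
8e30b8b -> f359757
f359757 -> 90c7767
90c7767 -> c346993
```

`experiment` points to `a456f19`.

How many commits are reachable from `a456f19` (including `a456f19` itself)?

Walking parent pointers from a456f19: reachable set = {0a98173, 0d5d417, 367ed95, 3ed9dda, 51ba775, 5960cdf, 696c541, 8df7aa7, 8e30b8b, 90c7767, a456f19, b7e4d96, c346993, e14811d, ef9c806, f359757}.
That is 16 commits.

16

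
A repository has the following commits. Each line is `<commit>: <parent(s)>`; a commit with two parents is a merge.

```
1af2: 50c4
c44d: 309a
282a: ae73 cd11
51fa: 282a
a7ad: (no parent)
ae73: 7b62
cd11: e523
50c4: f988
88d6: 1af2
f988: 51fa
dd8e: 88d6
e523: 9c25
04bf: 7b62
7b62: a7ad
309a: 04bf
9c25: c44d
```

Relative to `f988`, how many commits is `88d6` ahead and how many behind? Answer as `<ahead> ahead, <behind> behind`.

3 ahead, 0 behind

Reachable from 88d6: {04bf, 1af2, 282a, 309a, 50c4, 51fa, 7b62, 88d6, 9c25, a7ad, ae73, c44d, cd11, e523, f988}.
Reachable from f988: {04bf, 282a, 309a, 51fa, 7b62, 9c25, a7ad, ae73, c44d, cd11, e523, f988}.
Only in 88d6's history (ahead): {1af2, 50c4, 88d6} — 3.
Only in f988's history (behind): {} — 0.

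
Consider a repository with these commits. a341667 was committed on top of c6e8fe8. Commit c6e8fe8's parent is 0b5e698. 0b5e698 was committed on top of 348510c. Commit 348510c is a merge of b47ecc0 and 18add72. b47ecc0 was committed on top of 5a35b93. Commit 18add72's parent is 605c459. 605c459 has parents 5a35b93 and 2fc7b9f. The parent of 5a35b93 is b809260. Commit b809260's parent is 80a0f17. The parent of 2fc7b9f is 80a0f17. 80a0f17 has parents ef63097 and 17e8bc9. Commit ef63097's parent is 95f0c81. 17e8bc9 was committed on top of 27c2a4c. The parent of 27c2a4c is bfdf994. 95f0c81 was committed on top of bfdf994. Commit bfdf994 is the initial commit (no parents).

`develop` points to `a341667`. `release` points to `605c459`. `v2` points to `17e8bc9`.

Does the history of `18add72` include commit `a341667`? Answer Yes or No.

No

Ancestors of 18add72: {17e8bc9, 18add72, 27c2a4c, 2fc7b9f, 5a35b93, 605c459, 80a0f17, 95f0c81, b809260, bfdf994, ef63097}.
a341667 is not in that set, so it is not an ancestor of 18add72.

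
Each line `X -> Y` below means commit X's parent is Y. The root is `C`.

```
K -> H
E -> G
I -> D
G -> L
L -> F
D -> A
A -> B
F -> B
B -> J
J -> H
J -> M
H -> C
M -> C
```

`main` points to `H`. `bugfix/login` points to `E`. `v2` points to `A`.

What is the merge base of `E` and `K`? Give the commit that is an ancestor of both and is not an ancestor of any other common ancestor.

H

Ancestors of E: {B, C, E, F, G, H, J, L, M}.
Ancestors of K: {C, H, K}.
Common ancestors: {C, H}.
Among these, H is not an ancestor of any other common ancestor — it is the merge base.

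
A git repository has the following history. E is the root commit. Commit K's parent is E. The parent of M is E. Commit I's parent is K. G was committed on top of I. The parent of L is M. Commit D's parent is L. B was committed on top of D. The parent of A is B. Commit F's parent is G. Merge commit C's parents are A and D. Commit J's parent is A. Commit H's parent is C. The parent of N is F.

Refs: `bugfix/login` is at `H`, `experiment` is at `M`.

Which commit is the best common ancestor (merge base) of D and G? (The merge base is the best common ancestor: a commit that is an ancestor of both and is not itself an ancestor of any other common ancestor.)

E

Ancestors of D: {D, E, L, M}.
Ancestors of G: {E, G, I, K}.
Common ancestors: {E}.
The only common ancestor is E, so it is the merge base.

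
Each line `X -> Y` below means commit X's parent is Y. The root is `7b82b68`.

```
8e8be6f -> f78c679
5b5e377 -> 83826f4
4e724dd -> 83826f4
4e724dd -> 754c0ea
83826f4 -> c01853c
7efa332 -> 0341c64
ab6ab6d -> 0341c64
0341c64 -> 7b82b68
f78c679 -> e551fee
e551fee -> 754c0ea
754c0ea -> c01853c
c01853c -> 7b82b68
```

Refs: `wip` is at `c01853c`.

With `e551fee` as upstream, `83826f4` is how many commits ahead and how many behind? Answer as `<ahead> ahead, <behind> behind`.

1 ahead, 2 behind

Reachable from 83826f4: {7b82b68, 83826f4, c01853c}.
Reachable from e551fee: {754c0ea, 7b82b68, c01853c, e551fee}.
Only in 83826f4's history (ahead): {83826f4} — 1.
Only in e551fee's history (behind): {754c0ea, e551fee} — 2.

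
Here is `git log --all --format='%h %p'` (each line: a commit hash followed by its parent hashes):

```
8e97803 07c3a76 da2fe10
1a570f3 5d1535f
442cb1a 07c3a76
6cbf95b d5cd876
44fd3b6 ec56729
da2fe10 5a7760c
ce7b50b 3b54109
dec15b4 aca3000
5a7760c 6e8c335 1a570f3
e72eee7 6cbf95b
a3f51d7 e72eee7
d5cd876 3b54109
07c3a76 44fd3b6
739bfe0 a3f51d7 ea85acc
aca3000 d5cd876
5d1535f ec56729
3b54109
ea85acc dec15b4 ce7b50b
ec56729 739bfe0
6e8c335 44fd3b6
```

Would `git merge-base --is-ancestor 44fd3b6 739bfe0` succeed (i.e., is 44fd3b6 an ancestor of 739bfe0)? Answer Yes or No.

Ancestors of 739bfe0: {3b54109, 6cbf95b, 739bfe0, a3f51d7, aca3000, ce7b50b, d5cd876, dec15b4, e72eee7, ea85acc}.
44fd3b6 is not in that set, so it is not an ancestor of 739bfe0.

No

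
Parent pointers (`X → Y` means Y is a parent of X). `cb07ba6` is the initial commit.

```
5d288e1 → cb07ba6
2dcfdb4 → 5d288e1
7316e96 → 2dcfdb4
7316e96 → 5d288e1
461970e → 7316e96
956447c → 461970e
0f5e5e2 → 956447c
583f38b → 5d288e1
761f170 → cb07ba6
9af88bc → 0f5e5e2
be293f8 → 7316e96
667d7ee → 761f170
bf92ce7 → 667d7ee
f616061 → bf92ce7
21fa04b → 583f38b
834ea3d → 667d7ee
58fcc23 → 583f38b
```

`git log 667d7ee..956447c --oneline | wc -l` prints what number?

5

Reachable from 956447c: {2dcfdb4, 461970e, 5d288e1, 7316e96, 956447c, cb07ba6}.
Reachable from 667d7ee: {667d7ee, 761f170, cb07ba6}.
In 956447c's history but not 667d7ee's: {2dcfdb4, 461970e, 5d288e1, 7316e96, 956447c} — 5 commits.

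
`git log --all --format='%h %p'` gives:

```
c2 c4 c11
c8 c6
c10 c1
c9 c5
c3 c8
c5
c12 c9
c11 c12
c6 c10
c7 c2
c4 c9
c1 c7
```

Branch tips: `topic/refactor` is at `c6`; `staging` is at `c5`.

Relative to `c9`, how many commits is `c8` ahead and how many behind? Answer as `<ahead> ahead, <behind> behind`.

9 ahead, 0 behind

Reachable from c8: {c1, c10, c11, c12, c2, c4, c5, c6, c7, c8, c9}.
Reachable from c9: {c5, c9}.
Only in c8's history (ahead): {c1, c10, c11, c12, c2, c4, c6, c7, c8} — 9.
Only in c9's history (behind): {} — 0.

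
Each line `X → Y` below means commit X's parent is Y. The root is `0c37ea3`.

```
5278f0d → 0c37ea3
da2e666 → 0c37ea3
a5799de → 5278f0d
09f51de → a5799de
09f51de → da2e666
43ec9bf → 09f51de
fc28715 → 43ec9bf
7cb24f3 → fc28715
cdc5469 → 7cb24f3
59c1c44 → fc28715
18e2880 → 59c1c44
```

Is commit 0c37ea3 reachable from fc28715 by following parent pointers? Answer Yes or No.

Ancestors of fc28715 (commits reachable by following parents): {09f51de, 0c37ea3, 43ec9bf, 5278f0d, a5799de, da2e666, fc28715}.
0c37ea3 is in that set, so it is an ancestor of fc28715.

Yes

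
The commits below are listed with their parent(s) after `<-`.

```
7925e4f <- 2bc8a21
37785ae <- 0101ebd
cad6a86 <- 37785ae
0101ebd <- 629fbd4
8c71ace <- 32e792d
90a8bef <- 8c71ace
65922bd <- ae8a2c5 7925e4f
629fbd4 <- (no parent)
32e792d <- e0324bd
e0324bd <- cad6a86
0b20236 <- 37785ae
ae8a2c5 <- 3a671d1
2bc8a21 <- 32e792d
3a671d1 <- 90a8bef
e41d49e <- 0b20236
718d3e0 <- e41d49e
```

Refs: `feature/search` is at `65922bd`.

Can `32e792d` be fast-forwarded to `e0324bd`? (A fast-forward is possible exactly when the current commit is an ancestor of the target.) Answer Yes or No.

No

A fast-forward from 32e792d to e0324bd is possible iff 32e792d is an ancestor of e0324bd.
Ancestors of e0324bd: {0101ebd, 37785ae, 629fbd4, cad6a86, e0324bd}.
32e792d is not among them, so fast-forward is not possible.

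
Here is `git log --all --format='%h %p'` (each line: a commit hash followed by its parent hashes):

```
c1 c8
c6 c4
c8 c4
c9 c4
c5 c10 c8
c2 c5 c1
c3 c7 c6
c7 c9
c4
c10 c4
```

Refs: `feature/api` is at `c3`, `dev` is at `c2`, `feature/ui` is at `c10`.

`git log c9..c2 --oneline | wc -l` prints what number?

Reachable from c2: {c1, c10, c2, c4, c5, c8}.
Reachable from c9: {c4, c9}.
In c2's history but not c9's: {c1, c10, c2, c5, c8} — 5 commits.

5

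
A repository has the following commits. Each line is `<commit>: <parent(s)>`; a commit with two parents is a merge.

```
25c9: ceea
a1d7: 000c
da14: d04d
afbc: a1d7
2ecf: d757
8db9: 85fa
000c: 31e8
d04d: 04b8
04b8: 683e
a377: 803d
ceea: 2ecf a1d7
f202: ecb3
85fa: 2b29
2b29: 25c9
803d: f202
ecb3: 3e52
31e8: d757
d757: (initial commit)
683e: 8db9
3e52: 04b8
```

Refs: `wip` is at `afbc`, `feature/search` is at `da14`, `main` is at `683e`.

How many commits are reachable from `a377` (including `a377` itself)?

17

Walking parent pointers from a377: reachable set = {000c, 04b8, 25c9, 2b29, 2ecf, 31e8, 3e52, 683e, 803d, 85fa, 8db9, a1d7, a377, ceea, d757, ecb3, f202}.
That is 17 commits.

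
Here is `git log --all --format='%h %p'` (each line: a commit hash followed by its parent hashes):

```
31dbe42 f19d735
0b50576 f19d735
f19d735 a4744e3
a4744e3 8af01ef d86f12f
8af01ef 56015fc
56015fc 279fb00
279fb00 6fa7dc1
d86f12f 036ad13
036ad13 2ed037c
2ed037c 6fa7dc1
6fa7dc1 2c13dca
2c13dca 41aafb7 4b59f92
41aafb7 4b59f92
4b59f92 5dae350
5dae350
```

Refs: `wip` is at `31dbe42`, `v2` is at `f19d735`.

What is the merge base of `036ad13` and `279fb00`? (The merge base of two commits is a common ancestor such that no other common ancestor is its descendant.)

6fa7dc1

Ancestors of 036ad13: {036ad13, 2c13dca, 2ed037c, 41aafb7, 4b59f92, 5dae350, 6fa7dc1}.
Ancestors of 279fb00: {279fb00, 2c13dca, 41aafb7, 4b59f92, 5dae350, 6fa7dc1}.
Common ancestors: {2c13dca, 41aafb7, 4b59f92, 5dae350, 6fa7dc1}.
Among these, 6fa7dc1 is not an ancestor of any other common ancestor — it is the merge base.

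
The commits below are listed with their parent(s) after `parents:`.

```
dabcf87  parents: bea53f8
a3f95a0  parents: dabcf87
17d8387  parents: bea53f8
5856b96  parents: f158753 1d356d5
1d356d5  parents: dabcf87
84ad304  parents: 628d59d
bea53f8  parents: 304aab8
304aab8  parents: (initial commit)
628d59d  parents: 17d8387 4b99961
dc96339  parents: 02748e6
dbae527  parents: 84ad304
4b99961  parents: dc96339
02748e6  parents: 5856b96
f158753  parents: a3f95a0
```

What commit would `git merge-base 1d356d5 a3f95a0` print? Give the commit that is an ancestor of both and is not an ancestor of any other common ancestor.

dabcf87

Ancestors of 1d356d5: {1d356d5, 304aab8, bea53f8, dabcf87}.
Ancestors of a3f95a0: {304aab8, a3f95a0, bea53f8, dabcf87}.
Common ancestors: {304aab8, bea53f8, dabcf87}.
Among these, dabcf87 is not an ancestor of any other common ancestor — it is the merge base.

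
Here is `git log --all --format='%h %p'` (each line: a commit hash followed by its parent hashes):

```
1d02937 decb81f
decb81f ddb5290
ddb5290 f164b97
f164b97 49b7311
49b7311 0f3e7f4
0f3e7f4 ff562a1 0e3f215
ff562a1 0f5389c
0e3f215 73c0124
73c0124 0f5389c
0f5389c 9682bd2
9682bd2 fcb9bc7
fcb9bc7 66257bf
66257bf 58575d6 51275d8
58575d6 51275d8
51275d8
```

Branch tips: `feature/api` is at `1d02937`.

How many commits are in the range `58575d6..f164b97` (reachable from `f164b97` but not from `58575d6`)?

10

Reachable from f164b97: {0e3f215, 0f3e7f4, 0f5389c, 49b7311, 51275d8, 58575d6, 66257bf, 73c0124, 9682bd2, f164b97, fcb9bc7, ff562a1}.
Reachable from 58575d6: {51275d8, 58575d6}.
In f164b97's history but not 58575d6's: {0e3f215, 0f3e7f4, 0f5389c, 49b7311, 66257bf, 73c0124, 9682bd2, f164b97, fcb9bc7, ff562a1} — 10 commits.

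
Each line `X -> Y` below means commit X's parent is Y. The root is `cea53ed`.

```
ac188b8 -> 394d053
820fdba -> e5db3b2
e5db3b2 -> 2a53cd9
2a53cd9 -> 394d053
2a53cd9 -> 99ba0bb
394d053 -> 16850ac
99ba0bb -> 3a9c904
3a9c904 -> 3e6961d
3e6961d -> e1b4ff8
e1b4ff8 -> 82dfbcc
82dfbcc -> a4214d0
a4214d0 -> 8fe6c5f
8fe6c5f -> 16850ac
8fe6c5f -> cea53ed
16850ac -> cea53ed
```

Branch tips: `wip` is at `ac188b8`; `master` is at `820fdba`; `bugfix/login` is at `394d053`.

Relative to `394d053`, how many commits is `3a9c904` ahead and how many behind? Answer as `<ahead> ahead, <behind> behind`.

6 ahead, 1 behind

Reachable from 3a9c904: {16850ac, 3a9c904, 3e6961d, 82dfbcc, 8fe6c5f, a4214d0, cea53ed, e1b4ff8}.
Reachable from 394d053: {16850ac, 394d053, cea53ed}.
Only in 3a9c904's history (ahead): {3a9c904, 3e6961d, 82dfbcc, 8fe6c5f, a4214d0, e1b4ff8} — 6.
Only in 394d053's history (behind): {394d053} — 1.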